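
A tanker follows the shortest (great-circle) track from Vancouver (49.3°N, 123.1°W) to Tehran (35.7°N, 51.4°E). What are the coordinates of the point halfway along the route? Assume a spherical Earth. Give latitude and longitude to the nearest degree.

Convert each endpoint to a unit vector on the sphere (x = cos φ cos λ, y = cos φ sin λ, z = sin φ).
The central angle between the endpoints is δ = arccos(p₁·p₂) ≈ 1.656 rad (94.9°).
Interpolate at f = 1/2 with slerp weights a = sin((1−f)δ)/sin δ ≈ 0.739, b = sin(fδ)/sin δ ≈ 0.739.
p = a·p₁ + b·p₂ ≈ (0.111, 0.065, 0.992); φ = arcsin(p_z) ≈ 82.59°, λ = atan2(p_y, p_x) ≈ 30.42°.

≈ 83°N, 30°E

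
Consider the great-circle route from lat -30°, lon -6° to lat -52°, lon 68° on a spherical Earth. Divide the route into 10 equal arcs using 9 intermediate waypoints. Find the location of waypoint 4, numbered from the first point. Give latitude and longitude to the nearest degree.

≈ lat -44°, lon 17°

Convert each endpoint to a unit vector on the sphere (x = cos φ cos λ, y = cos φ sin λ, z = sin φ).
The central angle between the endpoints is δ = arccos(p₁·p₂) ≈ 0.999 rad (57.3°).
Interpolate at f = 4/10 with slerp weights a = sin((1−f)δ)/sin δ ≈ 0.671, b = sin(fδ)/sin δ ≈ 0.463.
p = a·p₁ + b·p₂ ≈ (0.685, 0.203, -0.700); φ = arcsin(p_z) ≈ -44.43°, λ = atan2(p_y, p_x) ≈ 16.55°.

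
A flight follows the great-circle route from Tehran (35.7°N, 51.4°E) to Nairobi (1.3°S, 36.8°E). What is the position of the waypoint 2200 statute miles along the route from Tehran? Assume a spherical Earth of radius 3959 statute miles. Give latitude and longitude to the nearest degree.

The haversine formula gives a central angle δ ≈ 0.688 rad (39.4°) between the endpoints. The total great-circle distance is δ·R ≈ 0.688 × 3959 ≈ 2724 mi, so the target fraction is f = 2200/2724 ≈ 0.808.
Interpolate at f ≈ 0.808 with slerp weights a = sin((1−f)δ)/sin δ ≈ 0.208, b = sin(fδ)/sin δ ≈ 0.831.
p = a·p₁ + b·p₂ ≈ (0.770, 0.629, 0.103); φ = arcsin(p_z) ≈ 5.88°, λ = atan2(p_y, p_x) ≈ 39.25°.

≈ 6°N, 39°E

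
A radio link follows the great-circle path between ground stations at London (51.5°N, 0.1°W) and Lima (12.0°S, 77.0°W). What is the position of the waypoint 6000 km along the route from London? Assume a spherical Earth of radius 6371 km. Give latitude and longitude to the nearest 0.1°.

≈ (17.9°N, 54.2°W)

The haversine formula gives a central angle δ ≈ 1.596 rad (91.4°) between the endpoints. The total great-circle distance is δ·R ≈ 1.596 × 6371 ≈ 10165 km, so the target fraction is f = 6000/10165 ≈ 0.590.
Interpolate at f ≈ 0.590 with slerp weights a = sin((1−f)δ)/sin δ ≈ 0.608, b = sin(fδ)/sin δ ≈ 0.809.
p = a·p₁ + b·p₂ ≈ (0.557, -0.772, 0.308); φ = arcsin(p_z) ≈ 17.93°, λ = atan2(p_y, p_x) ≈ -54.19°.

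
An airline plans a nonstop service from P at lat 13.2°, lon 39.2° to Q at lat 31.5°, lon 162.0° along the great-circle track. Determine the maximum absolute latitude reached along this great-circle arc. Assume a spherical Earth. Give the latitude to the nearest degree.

The great circle lies in the plane with unit normal n̂ = (p₁ × p₂)/|p₁ × p₂|.
Here n̂_z ≈ +0.739; the vertex latitude is φ_max = arccos|n̂_z| ≈ 42.3°.
Check via Clairaut: cos φ_max = |cos φ₁| · sin C = cos(13.2°)·sin(49.4°) ≈ 0.739, again giving ≈ 42.3°.

≈ 42°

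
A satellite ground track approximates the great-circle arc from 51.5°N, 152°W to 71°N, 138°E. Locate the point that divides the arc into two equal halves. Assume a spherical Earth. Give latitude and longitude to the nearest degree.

Convert each endpoint to a unit vector on the sphere (x = cos φ cos λ, y = cos φ sin λ, z = sin φ).
The central angle between the endpoints is δ = arccos(p₁·p₂) ≈ 0.628 rad (36.0°).
Interpolate at f = 1/2 with slerp weights a = sin((1−f)δ)/sin δ ≈ 0.526, b = sin(fδ)/sin δ ≈ 0.526.
p = a·p₁ + b·p₂ ≈ (-0.416, -0.039, 0.908); φ = arcsin(p_z) ≈ 65.29°, λ = atan2(p_y, p_x) ≈ -174.63°.

≈ 65°N, 175°W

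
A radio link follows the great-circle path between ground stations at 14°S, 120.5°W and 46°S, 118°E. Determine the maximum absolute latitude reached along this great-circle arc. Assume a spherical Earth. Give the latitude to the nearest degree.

≈ 54°S

The great circle lies in the plane with unit normal n̂ = (p₁ × p₂)/|p₁ × p₂|.
Here n̂_z ≈ -0.584; the vertex latitude is φ_max = arccos|n̂_z| ≈ 54.3°.
Check via Clairaut: cos φ_max = |cos φ₁| · sin C = cos(14.0°)·sin(143.0°) ≈ 0.584, again giving ≈ 54.3°.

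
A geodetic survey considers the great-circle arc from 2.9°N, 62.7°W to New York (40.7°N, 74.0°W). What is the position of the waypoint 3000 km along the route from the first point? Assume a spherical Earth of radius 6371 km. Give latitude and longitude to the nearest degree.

≈ 29°N, 70°W

Convert each endpoint to a unit vector on the sphere (x = cos φ cos λ, y = cos φ sin λ, z = sin φ).
The central angle between the endpoints is δ = arccos(p₁·p₂) ≈ 0.683 rad (39.2°). The total great-circle distance is δ·R ≈ 0.683 × 6371 ≈ 4353 km, so the target fraction is f = 3000/4353 ≈ 0.689.
Interpolate at f ≈ 0.689 with slerp weights a = sin((1−f)δ)/sin δ ≈ 0.334, b = sin(fδ)/sin δ ≈ 0.719.
p = a·p₁ + b·p₂ ≈ (0.303, -0.820, 0.485); φ = arcsin(p_z) ≈ 29.04°, λ = atan2(p_y, p_x) ≈ -69.71°.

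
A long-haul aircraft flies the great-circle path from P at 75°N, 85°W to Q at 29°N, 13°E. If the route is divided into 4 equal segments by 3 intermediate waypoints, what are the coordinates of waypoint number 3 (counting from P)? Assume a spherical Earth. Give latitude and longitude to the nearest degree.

≈ 44°N, 7°E

From cos δ = sin φ₁ sin φ₂ + cos φ₁ cos φ₂ cos Δλ, the central angle is δ ≈ 1.119 rad (64.1°).
Interpolate at f = 3/4 with slerp weights a = sin((1−f)δ)/sin δ ≈ 0.307, b = sin(fδ)/sin δ ≈ 0.827.
p = a·p₁ + b·p₂ ≈ (0.712, 0.084, 0.697); φ = arcsin(p_z) ≈ 44.22°, λ = atan2(p_y, p_x) ≈ 6.70°.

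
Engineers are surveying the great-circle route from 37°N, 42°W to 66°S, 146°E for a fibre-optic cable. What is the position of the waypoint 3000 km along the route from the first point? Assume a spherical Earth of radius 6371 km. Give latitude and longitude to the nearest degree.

Convert each endpoint to a unit vector on the sphere (x = cos φ cos λ, y = cos φ sin λ, z = sin φ).
The central angle between the endpoints is δ = arccos(p₁·p₂) ≈ 2.629 rad (150.6°). The total great-circle distance is δ·R ≈ 2.629 × 6371 ≈ 16749 km, so the target fraction is f = 3000/16749 ≈ 0.179.
Interpolate at f ≈ 0.179 with slerp weights a = sin((1−f)δ)/sin δ ≈ 1.697, b = sin(fδ)/sin δ ≈ 0.925.
p = a·p₁ + b·p₂ ≈ (0.695, -0.697, 0.176); φ = arcsin(p_z) ≈ 10.16°, λ = atan2(p_y, p_x) ≈ -45.05°.

≈ 10°N, 45°W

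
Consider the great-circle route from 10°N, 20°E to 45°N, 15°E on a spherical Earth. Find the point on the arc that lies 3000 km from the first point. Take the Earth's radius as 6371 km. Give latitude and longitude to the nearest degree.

Write both endpoints as unit vectors p₁, p₂ with components (cos φ cos λ, cos φ sin λ, sin φ).
The central angle between the endpoints is δ = arccos(p₁·p₂) ≈ 0.615 rad (35.3°). The total great-circle distance is δ·R ≈ 0.615 × 6371 ≈ 3921 km, so the target fraction is f = 3000/3921 ≈ 0.765.
Interpolate at f ≈ 0.765 with slerp weights a = sin((1−f)δ)/sin δ ≈ 0.250, b = sin(fδ)/sin δ ≈ 0.786.
p = a·p₁ + b·p₂ ≈ (0.768, 0.228, 0.599); φ = arcsin(p_z) ≈ 36.80°, λ = atan2(p_y, p_x) ≈ 16.53°.

≈ 37°N, 17°E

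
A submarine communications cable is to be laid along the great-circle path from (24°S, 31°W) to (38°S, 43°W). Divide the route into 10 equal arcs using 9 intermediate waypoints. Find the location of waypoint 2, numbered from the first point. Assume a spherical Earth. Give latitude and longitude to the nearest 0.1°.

≈ (26.9°S, 33.1°W)

Convert each endpoint to a unit vector on the sphere (x = cos φ cos λ, y = cos φ sin λ, z = sin φ).
The central angle between the endpoints is δ = arccos(p₁·p₂) ≈ 0.303 rad (17.3°).
Interpolate at f = 2/10 with slerp weights a = sin((1−f)δ)/sin δ ≈ 0.804, b = sin(fδ)/sin δ ≈ 0.203.
p = a·p₁ + b·p₂ ≈ (0.747, -0.488, -0.452); φ = arcsin(p_z) ≈ -26.88°, λ = atan2(p_y, p_x) ≈ -33.14°.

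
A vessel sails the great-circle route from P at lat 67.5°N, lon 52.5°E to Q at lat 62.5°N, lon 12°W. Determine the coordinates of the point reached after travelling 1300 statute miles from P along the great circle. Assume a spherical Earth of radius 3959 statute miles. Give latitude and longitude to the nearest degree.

Write both endpoints as unit vectors p₁, p₂ with components (cos φ cos λ, cos φ sin λ, sin φ).
The central angle between the endpoints is δ = arccos(p₁·p₂) ≈ 0.461 rad (26.4°). The total great-circle distance is δ·R ≈ 0.461 × 3959 ≈ 1825 mi, so the target fraction is f = 1300/1825 ≈ 0.712.
Interpolate at f ≈ 0.712 with slerp weights a = sin((1−f)δ)/sin δ ≈ 0.297, b = sin(fδ)/sin δ ≈ 0.725.
p = a·p₁ + b·p₂ ≈ (0.397, 0.021, 0.918); φ = arcsin(p_z) ≈ 66.60°, λ = atan2(p_y, p_x) ≈ 2.99°.

≈ lat 67°N, lon 3°E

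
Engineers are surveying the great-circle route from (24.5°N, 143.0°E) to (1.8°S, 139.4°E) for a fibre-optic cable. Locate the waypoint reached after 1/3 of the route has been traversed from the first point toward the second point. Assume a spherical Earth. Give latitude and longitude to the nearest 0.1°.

≈ (15.7°N, 141.7°E)

Convert each endpoint to a unit vector on the sphere (x = cos φ cos λ, y = cos φ sin λ, z = sin φ).
The central angle between the endpoints is δ = arccos(p₁·p₂) ≈ 0.463 rad (26.5°).
Interpolate at f = 1/3 with slerp weights a = sin((1−f)δ)/sin δ ≈ 0.680, b = sin(fδ)/sin δ ≈ 0.344.
p = a·p₁ + b·p₂ ≈ (-0.755, 0.596, 0.271); φ = arcsin(p_z) ≈ 15.74°, λ = atan2(p_y, p_x) ≈ 141.71°.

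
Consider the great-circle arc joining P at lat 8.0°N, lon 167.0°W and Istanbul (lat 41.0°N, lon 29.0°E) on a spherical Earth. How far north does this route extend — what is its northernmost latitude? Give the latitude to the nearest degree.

The great circle lies in the plane with unit normal n̂ = (p₁ × p₂)/|p₁ × p₂|.
Here n̂_z ≈ -0.264; the vertex latitude is φ_max = arccos|n̂_z| ≈ 74.7°.
Check via Clairaut: cos φ_max = |cos φ₁| · sin C = cos(8.0°)·sin(15.5°) ≈ 0.264, again giving ≈ 74.7°.

≈ 75°N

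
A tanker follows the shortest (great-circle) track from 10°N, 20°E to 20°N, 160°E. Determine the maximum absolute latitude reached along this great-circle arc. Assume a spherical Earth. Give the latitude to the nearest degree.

≈ 39°N

The great circle lies in the plane with unit normal n̂ = (p₁ × p₂)/|p₁ × p₂|.
Here n̂_z ≈ +0.782; the vertex latitude is φ_max = arccos|n̂_z| ≈ 38.5°.
Check via Clairaut: cos φ_max = |cos φ₁| · sin C = cos(10.0°)·sin(52.6°) ≈ 0.782, again giving ≈ 38.5°.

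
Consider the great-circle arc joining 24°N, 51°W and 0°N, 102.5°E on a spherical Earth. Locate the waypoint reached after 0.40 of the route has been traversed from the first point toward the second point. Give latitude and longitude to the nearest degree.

≈ 45°N, 17°E

Convert each endpoint to a unit vector on the sphere (x = cos φ cos λ, y = cos φ sin λ, z = sin φ).
The central angle between the endpoints is δ = arccos(p₁·p₂) ≈ 2.528 rad (144.8°).
Interpolate at f = 0.40 with slerp weights a = sin((1−f)δ)/sin δ ≈ 1.734, b = sin(fδ)/sin δ ≈ 1.472.
p = a·p₁ + b·p₂ ≈ (0.678, 0.206, 0.705); φ = arcsin(p_z) ≈ 44.85°, λ = atan2(p_y, p_x) ≈ 16.87°.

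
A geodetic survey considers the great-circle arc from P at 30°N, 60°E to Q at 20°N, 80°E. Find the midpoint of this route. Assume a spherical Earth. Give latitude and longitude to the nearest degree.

≈ 25°N, 70°E

Write both endpoints as unit vectors p₁, p₂ with components (cos φ cos λ, cos φ sin λ, sin φ).
The central angle between the endpoints is δ = arccos(p₁·p₂) ≈ 0.360 rad (20.7°).
Interpolate at f = 1/2 with slerp weights a = sin((1−f)δ)/sin δ ≈ 0.508, b = sin(fδ)/sin δ ≈ 0.508.
p = a·p₁ + b·p₂ ≈ (0.303, 0.852, 0.428); φ = arcsin(p_z) ≈ 25.34°, λ = atan2(p_y, p_x) ≈ 70.41°.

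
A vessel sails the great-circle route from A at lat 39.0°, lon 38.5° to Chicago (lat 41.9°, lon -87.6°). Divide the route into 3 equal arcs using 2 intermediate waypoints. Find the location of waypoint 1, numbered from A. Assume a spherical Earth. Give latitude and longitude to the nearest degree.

Write both endpoints as unit vectors p₁, p₂ with components (cos φ cos λ, cos φ sin λ, sin φ).
The central angle between the endpoints is δ = arccos(p₁·p₂) ≈ 1.491 rad (85.4°).
Interpolate at f = 1/3 with slerp weights a = sin((1−f)δ)/sin δ ≈ 0.841, b = sin(fδ)/sin δ ≈ 0.478.
p = a·p₁ + b·p₂ ≈ (0.526, 0.051, 0.849); φ = arcsin(p_z) ≈ 58.07°, λ = atan2(p_y, p_x) ≈ 5.54°.

≈ lat 58°, lon 6°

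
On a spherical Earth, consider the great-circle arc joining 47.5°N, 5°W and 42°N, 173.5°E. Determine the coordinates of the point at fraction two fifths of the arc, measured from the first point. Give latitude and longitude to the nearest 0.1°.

The haversine formula gives a central angle δ ≈ 1.579 rad (90.5°) between the endpoints.
Interpolate at f = 2/5 with slerp weights a = sin((1−f)δ)/sin δ ≈ 0.812, b = sin(fδ)/sin δ ≈ 0.591.
p = a·p₁ + b·p₂ ≈ (0.110, 0.002, 0.994); φ = arcsin(p_z) ≈ 83.66°, λ = atan2(p_y, p_x) ≈ 0.97°.

≈ 83.7°N, 1.0°E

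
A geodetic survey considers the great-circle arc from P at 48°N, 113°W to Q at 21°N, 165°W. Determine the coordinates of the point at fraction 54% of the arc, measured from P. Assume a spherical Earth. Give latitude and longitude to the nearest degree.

≈ 36°N, 146°W

Convert each endpoint to a unit vector on the sphere (x = cos φ cos λ, y = cos φ sin λ, z = sin φ).
The central angle between the endpoints is δ = arccos(p₁·p₂) ≈ 0.862 rad (49.4°).
Interpolate at f = 0.54 with slerp weights a = sin((1−f)δ)/sin δ ≈ 0.509, b = sin(fδ)/sin δ ≈ 0.591.
p = a·p₁ + b·p₂ ≈ (-0.666, -0.456, 0.590); φ = arcsin(p_z) ≈ 36.15°, λ = atan2(p_y, p_x) ≈ -145.60°.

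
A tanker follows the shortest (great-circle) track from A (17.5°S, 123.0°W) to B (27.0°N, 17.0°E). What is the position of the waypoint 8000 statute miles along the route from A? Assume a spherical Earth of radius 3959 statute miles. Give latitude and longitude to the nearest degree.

≈ (27°N, 12°W)

Write both endpoints as unit vectors p₁, p₂ with components (cos φ cos λ, cos φ sin λ, sin φ).
The central angle between the endpoints is δ = arccos(p₁·p₂) ≈ 2.478 rad (142.0°). The total great-circle distance is δ·R ≈ 2.478 × 3959 ≈ 9808 mi, so the target fraction is f = 8000/9808 ≈ 0.816.
Interpolate at f ≈ 0.816 with slerp weights a = sin((1−f)δ)/sin δ ≈ 0.716, b = sin(fδ)/sin δ ≈ 1.461.
p = a·p₁ + b·p₂ ≈ (0.873, -0.192, 0.448); φ = arcsin(p_z) ≈ 26.62°, λ = atan2(p_y, p_x) ≈ -12.39°.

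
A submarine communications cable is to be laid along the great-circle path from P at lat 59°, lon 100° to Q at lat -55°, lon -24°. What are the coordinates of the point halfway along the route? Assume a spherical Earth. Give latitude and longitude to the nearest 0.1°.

From cos δ = sin φ₁ sin φ₂ + cos φ₁ cos φ₂ cos Δλ, the central angle is δ ≈ 2.621 rad (150.2°).
Interpolate at f = 1/2 with slerp weights a = sin((1−f)δ)/sin δ ≈ 1.941, b = sin(fδ)/sin δ ≈ 1.941.
p = a·p₁ + b·p₂ ≈ (0.844, 0.532, 0.074); φ = arcsin(p_z) ≈ 4.23°, λ = atan2(p_y, p_x) ≈ 32.23°.

≈ lat 4.2°, lon 32.2°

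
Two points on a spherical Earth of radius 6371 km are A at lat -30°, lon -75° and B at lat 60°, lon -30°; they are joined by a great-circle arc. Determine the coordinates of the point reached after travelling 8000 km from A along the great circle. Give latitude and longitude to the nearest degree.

≈ lat 38°, lon -50°

Write both endpoints as unit vectors p₁, p₂ with components (cos φ cos λ, cos φ sin λ, sin φ).
The central angle between the endpoints is δ = arccos(p₁·p₂) ≈ 1.698 rad (97.3°). The total great-circle distance is δ·R ≈ 1.698 × 6371 ≈ 10818 km, so the target fraction is f = 8000/10818 ≈ 0.740.
Interpolate at f ≈ 0.740 with slerp weights a = sin((1−f)δ)/sin δ ≈ 0.431, b = sin(fδ)/sin δ ≈ 0.959.
p = a·p₁ + b·p₂ ≈ (0.512, -0.601, 0.614); φ = arcsin(p_z) ≈ 37.90°, λ = atan2(p_y, p_x) ≈ -49.56°.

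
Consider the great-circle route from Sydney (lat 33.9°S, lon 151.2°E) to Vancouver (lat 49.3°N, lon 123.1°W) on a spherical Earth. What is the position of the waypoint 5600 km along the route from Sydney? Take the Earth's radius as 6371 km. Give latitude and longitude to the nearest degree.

≈ lat 6°N, lon 176°W

The haversine formula gives a central angle δ ≈ 1.963 rad (112.5°) between the endpoints. The total great-circle distance is δ·R ≈ 1.963 × 6371 ≈ 12507 km, so the target fraction is f = 5600/12507 ≈ 0.448.
Interpolate at f ≈ 0.448 with slerp weights a = sin((1−f)δ)/sin δ ≈ 0.957, b = sin(fδ)/sin δ ≈ 0.833.
p = a·p₁ + b·p₂ ≈ (-0.992, -0.073, 0.098); φ = arcsin(p_z) ≈ 5.64°, λ = atan2(p_y, p_x) ≈ -175.81°.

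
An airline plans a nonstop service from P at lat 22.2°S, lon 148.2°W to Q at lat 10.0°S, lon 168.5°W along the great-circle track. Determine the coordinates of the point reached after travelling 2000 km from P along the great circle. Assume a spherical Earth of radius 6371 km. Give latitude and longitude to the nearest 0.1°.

≈ lat 12.8°S, lon 164.3°W

Convert each endpoint to a unit vector on the sphere (x = cos φ cos λ, y = cos φ sin λ, z = sin φ).
The central angle between the endpoints is δ = arccos(p₁·p₂) ≈ 0.401 rad (23.0°). The total great-circle distance is δ·R ≈ 0.401 × 6371 ≈ 2553 km, so the target fraction is f = 2000/2553 ≈ 0.783.
Interpolate at f ≈ 0.783 with slerp weights a = sin((1−f)δ)/sin δ ≈ 0.222, b = sin(fδ)/sin δ ≈ 0.792.
p = a·p₁ + b·p₂ ≈ (-0.939, -0.264, -0.221); φ = arcsin(p_z) ≈ -12.79°, λ = atan2(p_y, p_x) ≈ -164.30°.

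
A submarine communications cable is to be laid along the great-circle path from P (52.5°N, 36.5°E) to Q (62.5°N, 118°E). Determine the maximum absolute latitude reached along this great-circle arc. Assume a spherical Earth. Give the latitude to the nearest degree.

The great circle lies in the plane with unit normal n̂ = (p₁ × p₂)/|p₁ × p₂|.
Here n̂_z ≈ +0.417; the vertex latitude is φ_max = arccos|n̂_z| ≈ 65.4°.
Check via Clairaut: cos φ_max = |cos φ₁| · sin C = cos(52.5°)·sin(43.2°) ≈ 0.417, again giving ≈ 65.4°.

≈ 65°N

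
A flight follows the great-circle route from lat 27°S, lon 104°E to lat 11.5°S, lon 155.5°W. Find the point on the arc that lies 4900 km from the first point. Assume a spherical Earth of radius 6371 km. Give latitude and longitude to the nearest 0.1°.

The haversine formula gives a central angle δ ≈ 1.639 rad (93.9°) between the endpoints. The total great-circle distance is δ·R ≈ 1.639 × 6371 ≈ 10445 km, so the target fraction is f = 4900/10445 ≈ 0.469.
Interpolate at f ≈ 0.469 with slerp weights a = sin((1−f)δ)/sin δ ≈ 0.766, b = sin(fδ)/sin δ ≈ 0.697.
p = a·p₁ + b·p₂ ≈ (-0.787, 0.379, -0.487); φ = arcsin(p_z) ≈ -29.14°, λ = atan2(p_y, p_x) ≈ 154.27°.

≈ lat 29.1°S, lon 154.3°E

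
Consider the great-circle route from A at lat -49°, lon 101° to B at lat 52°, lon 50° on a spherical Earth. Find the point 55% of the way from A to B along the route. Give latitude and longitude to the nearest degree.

From cos δ = sin φ₁ sin φ₂ + cos φ₁ cos φ₂ cos Δλ, the central angle is δ ≈ 1.918 rad (109.9°).
Interpolate at f = 0.55 with slerp weights a = sin((1−f)δ)/sin δ ≈ 0.808, b = sin(fδ)/sin δ ≈ 0.925.
p = a·p₁ + b·p₂ ≈ (0.265, 0.957, 0.119); φ = arcsin(p_z) ≈ 6.84°, λ = atan2(p_y, p_x) ≈ 74.52°.

≈ lat 7°, lon 75°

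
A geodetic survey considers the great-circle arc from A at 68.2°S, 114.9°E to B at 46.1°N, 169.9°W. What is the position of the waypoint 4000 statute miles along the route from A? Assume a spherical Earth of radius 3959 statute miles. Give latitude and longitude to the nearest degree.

From cos δ = sin φ₁ sin φ₂ + cos φ₁ cos φ₂ cos Δλ, the central angle is δ ≈ 2.218 rad (127.1°). The total great-circle distance is δ·R ≈ 2.218 × 3959 ≈ 8782 mi, so the target fraction is f = 4000/8782 ≈ 0.455.
Interpolate at f ≈ 0.455 with slerp weights a = sin((1−f)δ)/sin δ ≈ 1.172, b = sin(fδ)/sin δ ≈ 1.062.
p = a·p₁ + b·p₂ ≈ (-0.908, 0.266, -0.323); φ = arcsin(p_z) ≈ -18.85°, λ = atan2(p_y, p_x) ≈ 163.69°.

≈ 19°S, 164°E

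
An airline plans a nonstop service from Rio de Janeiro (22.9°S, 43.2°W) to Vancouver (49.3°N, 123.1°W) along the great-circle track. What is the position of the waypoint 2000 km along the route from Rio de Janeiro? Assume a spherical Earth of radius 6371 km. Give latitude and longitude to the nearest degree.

The haversine formula gives a central angle δ ≈ 1.762 rad (100.9°) between the endpoints. The total great-circle distance is δ·R ≈ 1.762 × 6371 ≈ 11223 km, so the target fraction is f = 2000/11223 ≈ 0.178.
Interpolate at f ≈ 0.178 with slerp weights a = sin((1−f)δ)/sin δ ≈ 1.011, b = sin(fδ)/sin δ ≈ 0.315.
p = a·p₁ + b·p₂ ≈ (0.567, -0.809, -0.155); φ = arcsin(p_z) ≈ -8.91°, λ = atan2(p_y, p_x) ≈ -54.99°.

≈ 9°S, 55°W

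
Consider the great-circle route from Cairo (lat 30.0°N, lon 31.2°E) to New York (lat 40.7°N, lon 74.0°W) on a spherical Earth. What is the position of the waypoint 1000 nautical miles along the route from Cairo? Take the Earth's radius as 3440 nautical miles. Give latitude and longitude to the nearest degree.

Write both endpoints as unit vectors p₁, p₂ with components (cos φ cos λ, cos φ sin λ, sin φ).
The central angle between the endpoints is δ = arccos(p₁·p₂) ≈ 1.416 rad (81.1°). The total great-circle distance is δ·R ≈ 1.416 × 3440 ≈ 4872 nmi, so the target fraction is f = 1000/4872 ≈ 0.205.
Interpolate at f ≈ 0.205 with slerp weights a = sin((1−f)δ)/sin δ ≈ 0.913, b = sin(fδ)/sin δ ≈ 0.290.
p = a·p₁ + b·p₂ ≈ (0.737, 0.198, 0.646); φ = arcsin(p_z) ≈ 40.23°, λ = atan2(p_y, p_x) ≈ 15.06°.

≈ lat 40°N, lon 15°E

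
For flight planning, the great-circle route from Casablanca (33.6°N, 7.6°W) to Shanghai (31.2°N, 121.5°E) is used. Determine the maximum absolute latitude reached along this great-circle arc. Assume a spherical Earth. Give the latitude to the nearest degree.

≈ 56°N

The great circle lies in the plane with unit normal n̂ = (p₁ × p₂)/|p₁ × p₂|.
Here n̂_z ≈ +0.560; the vertex latitude is φ_max = arccos|n̂_z| ≈ 55.9°.
Check via Clairaut: cos φ_max = |cos φ₁| · sin C = cos(33.6°)·sin(42.3°) ≈ 0.560, again giving ≈ 55.9°.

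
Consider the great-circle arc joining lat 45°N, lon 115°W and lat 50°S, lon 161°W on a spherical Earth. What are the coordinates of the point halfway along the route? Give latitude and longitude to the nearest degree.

Write both endpoints as unit vectors p₁, p₂ with components (cos φ cos λ, cos φ sin λ, sin φ).
The central angle between the endpoints is δ = arccos(p₁·p₂) ≈ 1.799 rad (103.1°).
Interpolate at f = 1/2 with slerp weights a = sin((1−f)δ)/sin δ ≈ 0.804, b = sin(fδ)/sin δ ≈ 0.804.
p = a·p₁ + b·p₂ ≈ (-0.729, -0.683, -0.047); φ = arcsin(p_z) ≈ -2.72°, λ = atan2(p_y, p_x) ≈ -136.84°.

≈ lat 3°S, lon 137°W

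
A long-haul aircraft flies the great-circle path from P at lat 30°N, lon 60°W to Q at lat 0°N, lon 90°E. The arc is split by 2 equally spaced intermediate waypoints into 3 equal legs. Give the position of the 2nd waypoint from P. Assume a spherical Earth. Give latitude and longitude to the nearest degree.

From cos δ = sin φ₁ sin φ₂ + cos φ₁ cos φ₂ cos Δλ, the central angle is δ ≈ 2.419 rad (138.6°).
Interpolate at f = 2/3 with slerp weights a = sin((1−f)δ)/sin δ ≈ 1.091, b = sin(fδ)/sin δ ≈ 1.511.
p = a·p₁ + b·p₂ ≈ (0.472, 0.692, 0.546); φ = arcsin(p_z) ≈ 33.06°, λ = atan2(p_y, p_x) ≈ 55.68°.

≈ lat 33°N, lon 56°E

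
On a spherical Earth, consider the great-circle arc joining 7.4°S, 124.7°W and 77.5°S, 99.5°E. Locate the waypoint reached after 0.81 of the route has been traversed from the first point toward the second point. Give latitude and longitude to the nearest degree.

≈ 78°S, 169°W

Convert each endpoint to a unit vector on the sphere (x = cos φ cos λ, y = cos φ sin λ, z = sin φ).
The central angle between the endpoints is δ = arccos(p₁·p₂) ≈ 1.599 rad (91.6°).
Interpolate at f = 0.81 with slerp weights a = sin((1−f)δ)/sin δ ≈ 0.299, b = sin(fδ)/sin δ ≈ 0.963.
p = a·p₁ + b·p₂ ≈ (-0.203, -0.038, -0.978); φ = arcsin(p_z) ≈ -78.06°, λ = atan2(p_y, p_x) ≈ -169.28°.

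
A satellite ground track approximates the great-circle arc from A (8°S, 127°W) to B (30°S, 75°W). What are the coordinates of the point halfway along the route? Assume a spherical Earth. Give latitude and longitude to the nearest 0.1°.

The haversine formula gives a central angle δ ≈ 0.930 rad (53.3°) between the endpoints.
Interpolate at f = 1/2 with slerp weights a = sin((1−f)δ)/sin δ ≈ 0.559, b = sin(fδ)/sin δ ≈ 0.559.
p = a·p₁ + b·p₂ ≈ (-0.208, -0.910, -0.358); φ = arcsin(p_z) ≈ -20.95°, λ = atan2(p_y, p_x) ≈ -102.87°.

≈ (21.0°S, 102.9°W)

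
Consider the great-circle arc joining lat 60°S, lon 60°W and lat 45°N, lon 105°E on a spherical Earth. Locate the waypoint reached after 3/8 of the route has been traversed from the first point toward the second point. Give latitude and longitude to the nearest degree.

≈ lat 50°S, lon 64°E

From cos δ = sin φ₁ sin φ₂ + cos φ₁ cos φ₂ cos Δλ, the central angle is δ ≈ 2.837 rad (162.5°).
Interpolate at f = 3/8 with slerp weights a = sin((1−f)δ)/sin δ ≈ 3.263, b = sin(fδ)/sin δ ≈ 2.912.
p = a·p₁ + b·p₂ ≈ (0.283, 0.576, -0.767); φ = arcsin(p_z) ≈ -50.09°, λ = atan2(p_y, p_x) ≈ 63.84°.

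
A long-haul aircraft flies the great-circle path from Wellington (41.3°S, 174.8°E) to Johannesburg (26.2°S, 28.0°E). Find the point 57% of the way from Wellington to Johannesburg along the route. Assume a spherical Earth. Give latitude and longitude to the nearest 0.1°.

≈ (62.6°S, 69.5°E)

Write both endpoints as unit vectors p₁, p₂ with components (cos φ cos λ, cos φ sin λ, sin φ).
The central angle between the endpoints is δ = arccos(p₁·p₂) ≈ 1.847 rad (105.8°).
Interpolate at f = 0.57 with slerp weights a = sin((1−f)δ)/sin δ ≈ 0.741, b = sin(fδ)/sin δ ≈ 0.903.
p = a·p₁ + b·p₂ ≈ (0.161, 0.431, -0.888); φ = arcsin(p_z) ≈ -62.62°, λ = atan2(p_y, p_x) ≈ 69.54°.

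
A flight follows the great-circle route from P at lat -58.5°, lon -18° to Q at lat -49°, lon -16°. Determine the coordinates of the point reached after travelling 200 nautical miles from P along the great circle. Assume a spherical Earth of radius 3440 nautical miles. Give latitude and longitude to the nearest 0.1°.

≈ lat -55.2°, lon -17.2°

Convert each endpoint to a unit vector on the sphere (x = cos φ cos λ, y = cos φ sin λ, z = sin φ).
The central angle between the endpoints is δ = arccos(p₁·p₂) ≈ 0.167 rad (9.6°). The total great-circle distance is δ·R ≈ 0.167 × 3440 ≈ 575 nmi, so the target fraction is f = 200/575 ≈ 0.348.
Interpolate at f ≈ 0.348 with slerp weights a = sin((1−f)δ)/sin δ ≈ 0.654, b = sin(fδ)/sin δ ≈ 0.349.
p = a·p₁ + b·p₂ ≈ (0.545, -0.169, -0.821); φ = arcsin(p_z) ≈ -55.20°, λ = atan2(p_y, p_x) ≈ -17.20°.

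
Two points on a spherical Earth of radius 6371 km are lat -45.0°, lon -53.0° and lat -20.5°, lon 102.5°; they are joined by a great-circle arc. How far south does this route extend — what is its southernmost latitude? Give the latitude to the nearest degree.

≈ -73°

The great circle lies in the plane with unit normal n̂ = (p₁ × p₂)/|p₁ × p₂|.
Here n̂_z ≈ +0.294; the vertex latitude is φ_max = arccos|n̂_z| ≈ 72.9°.
Check via Clairaut: cos φ_max = |cos φ₁| · sin C = cos(45.0°)·sin(155.4°) ≈ 0.294, again giving ≈ 72.9°.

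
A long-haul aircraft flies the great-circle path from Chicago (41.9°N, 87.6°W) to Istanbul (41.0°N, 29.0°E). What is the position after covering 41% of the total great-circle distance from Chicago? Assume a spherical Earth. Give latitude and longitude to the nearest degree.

Convert each endpoint to a unit vector on the sphere (x = cos φ cos λ, y = cos φ sin λ, z = sin φ).
The central angle between the endpoints is δ = arccos(p₁·p₂) ≈ 1.383 rad (79.2°).
Interpolate at f = 0.41 with slerp weights a = sin((1−f)δ)/sin δ ≈ 0.741, b = sin(fδ)/sin δ ≈ 0.547.
p = a·p₁ + b·p₂ ≈ (0.384, -0.351, 0.854); φ = arcsin(p_z) ≈ 58.64°, λ = atan2(p_y, p_x) ≈ -42.45°.

≈ (59°N, 42°W)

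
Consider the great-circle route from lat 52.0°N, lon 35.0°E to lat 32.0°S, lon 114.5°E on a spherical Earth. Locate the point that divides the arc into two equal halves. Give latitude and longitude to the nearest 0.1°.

≈ lat 12.8°N, lon 82.3°E

Write both endpoints as unit vectors p₁, p₂ with components (cos φ cos λ, cos φ sin λ, sin φ).
The central angle between the endpoints is δ = arccos(p₁·p₂) ≈ 1.899 rad (108.8°).
Interpolate at f = 1/2 with slerp weights a = sin((1−f)δ)/sin δ ≈ 0.859, b = sin(fδ)/sin δ ≈ 0.859.
p = a·p₁ + b·p₂ ≈ (0.131, 0.966, 0.222); φ = arcsin(p_z) ≈ 12.81°, λ = atan2(p_y, p_x) ≈ 82.27°.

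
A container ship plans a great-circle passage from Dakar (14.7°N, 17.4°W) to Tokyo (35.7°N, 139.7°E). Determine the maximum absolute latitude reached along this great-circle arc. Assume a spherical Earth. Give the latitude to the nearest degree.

The great circle lies in the plane with unit normal n̂ = (p₁ × p₂)/|p₁ × p₂|.
Here n̂_z ≈ +0.374; the vertex latitude is φ_max = arccos|n̂_z| ≈ 68.1°.

≈ 68°N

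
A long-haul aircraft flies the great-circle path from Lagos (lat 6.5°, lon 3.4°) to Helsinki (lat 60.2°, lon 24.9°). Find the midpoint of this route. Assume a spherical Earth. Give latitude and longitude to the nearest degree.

≈ lat 34°, lon 11°

From cos δ = sin φ₁ sin φ₂ + cos φ₁ cos φ₂ cos Δλ, the central angle is δ ≈ 0.979 rad (56.1°).
Interpolate at f = 1/2 with slerp weights a = sin((1−f)δ)/sin δ ≈ 0.567, b = sin(fδ)/sin δ ≈ 0.567.
p = a·p₁ + b·p₂ ≈ (0.817, 0.152, 0.556); φ = arcsin(p_z) ≈ 33.76°, λ = atan2(p_y, p_x) ≈ 10.53°.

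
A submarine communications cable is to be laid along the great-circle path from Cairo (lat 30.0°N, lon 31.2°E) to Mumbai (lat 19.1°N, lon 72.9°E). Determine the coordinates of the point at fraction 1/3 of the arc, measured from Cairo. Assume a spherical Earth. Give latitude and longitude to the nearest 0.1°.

≈ lat 27.7°N, lon 45.9°E

From cos δ = sin φ₁ sin φ₂ + cos φ₁ cos φ₂ cos Δλ, the central angle is δ ≈ 0.685 rad (39.2°).
Interpolate at f = 1/3 with slerp weights a = sin((1−f)δ)/sin δ ≈ 0.697, b = sin(fδ)/sin δ ≈ 0.358.
p = a·p₁ + b·p₂ ≈ (0.616, 0.636, 0.466); φ = arcsin(p_z) ≈ 27.74°, λ = atan2(p_y, p_x) ≈ 45.92°.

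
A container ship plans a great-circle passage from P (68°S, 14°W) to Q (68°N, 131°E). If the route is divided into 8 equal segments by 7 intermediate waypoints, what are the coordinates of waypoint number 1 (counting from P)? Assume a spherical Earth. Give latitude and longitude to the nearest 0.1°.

Write both endpoints as unit vectors p₁, p₂ with components (cos φ cos λ, cos φ sin λ, sin φ).
The central angle between the endpoints is δ = arccos(p₁·p₂) ≈ 2.916 rad (167.1°).
Interpolate at f = 1/8 with slerp weights a = sin((1−f)δ)/sin δ ≈ 2.486, b = sin(fδ)/sin δ ≈ 1.592.
p = a·p₁ + b·p₂ ≈ (0.512, 0.225, -0.829); φ = arcsin(p_z) ≈ -55.98°, λ = atan2(p_y, p_x) ≈ 23.70°.

≈ (56.0°S, 23.7°E)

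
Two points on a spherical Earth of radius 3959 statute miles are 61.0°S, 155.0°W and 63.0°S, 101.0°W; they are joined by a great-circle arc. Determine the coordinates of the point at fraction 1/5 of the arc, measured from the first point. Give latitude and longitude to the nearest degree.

≈ 63°S, 145°W

Convert each endpoint to a unit vector on the sphere (x = cos φ cos λ, y = cos φ sin λ, z = sin φ).
The central angle between the endpoints is δ = arccos(p₁·p₂) ≈ 0.431 rad (24.7°).
Interpolate at f = 1/5 with slerp weights a = sin((1−f)δ)/sin δ ≈ 0.809, b = sin(fδ)/sin δ ≈ 0.206.
p = a·p₁ + b·p₂ ≈ (-0.373, -0.258, -0.891); φ = arcsin(p_z) ≈ -63.03°, λ = atan2(p_y, p_x) ≈ -145.39°.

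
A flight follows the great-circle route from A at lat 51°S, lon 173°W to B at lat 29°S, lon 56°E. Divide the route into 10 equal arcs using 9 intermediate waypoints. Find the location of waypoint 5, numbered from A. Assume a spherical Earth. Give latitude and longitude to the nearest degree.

Convert each endpoint to a unit vector on the sphere (x = cos φ cos λ, y = cos φ sin λ, z = sin φ).
The central angle between the endpoints is δ = arccos(p₁·p₂) ≈ 1.555 rad (89.1°).
Interpolate at f = 5/10 with slerp weights a = sin((1−f)δ)/sin δ ≈ 0.702, b = sin(fδ)/sin δ ≈ 0.702.
p = a·p₁ + b·p₂ ≈ (-0.095, 0.455, -0.885); φ = arcsin(p_z) ≈ -62.30°, λ = atan2(p_y, p_x) ≈ 101.81°.

≈ lat 62°S, lon 102°E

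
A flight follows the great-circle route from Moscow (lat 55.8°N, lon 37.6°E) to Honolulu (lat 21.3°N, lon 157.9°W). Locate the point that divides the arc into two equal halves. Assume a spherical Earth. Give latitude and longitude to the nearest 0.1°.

≈ lat 70.7°N, lon 179.0°W

Convert each endpoint to a unit vector on the sphere (x = cos φ cos λ, y = cos φ sin λ, z = sin φ).
The central angle between the endpoints is δ = arccos(p₁·p₂) ≈ 1.776 rad (101.8°).
Interpolate at f = 1/2 with slerp weights a = sin((1−f)δ)/sin δ ≈ 0.793, b = sin(fδ)/sin δ ≈ 0.793.
p = a·p₁ + b·p₂ ≈ (-0.331, -0.006, 0.944); φ = arcsin(p_z) ≈ 70.65°, λ = atan2(p_y, p_x) ≈ -178.96°.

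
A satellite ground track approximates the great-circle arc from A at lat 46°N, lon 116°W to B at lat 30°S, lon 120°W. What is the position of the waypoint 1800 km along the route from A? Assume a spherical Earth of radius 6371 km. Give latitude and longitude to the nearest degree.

From cos δ = sin φ₁ sin φ₂ + cos φ₁ cos φ₂ cos Δλ, the central angle is δ ≈ 1.328 rad (76.1°). The total great-circle distance is δ·R ≈ 1.328 × 6371 ≈ 8460 km, so the target fraction is f = 1800/8460 ≈ 0.213.
Interpolate at f ≈ 0.213 with slerp weights a = sin((1−f)δ)/sin δ ≈ 0.891, b = sin(fδ)/sin δ ≈ 0.287.
p = a·p₁ + b·p₂ ≈ (-0.396, -0.772, 0.498); φ = arcsin(p_z) ≈ 29.84°, λ = atan2(p_y, p_x) ≈ -117.15°.

≈ lat 30°N, lon 117°W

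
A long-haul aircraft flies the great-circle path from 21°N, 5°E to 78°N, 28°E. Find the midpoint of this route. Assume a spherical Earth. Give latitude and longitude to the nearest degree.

≈ 50°N, 9°E

Convert each endpoint to a unit vector on the sphere (x = cos φ cos λ, y = cos φ sin λ, z = sin φ).
The central angle between the endpoints is δ = arccos(p₁·p₂) ≈ 1.013 rad (58.0°).
Interpolate at f = 1/2 with slerp weights a = sin((1−f)δ)/sin δ ≈ 0.572, b = sin(fδ)/sin δ ≈ 0.572.
p = a·p₁ + b·p₂ ≈ (0.637, 0.102, 0.764); φ = arcsin(p_z) ≈ 49.84°, λ = atan2(p_y, p_x) ≈ 9.13°.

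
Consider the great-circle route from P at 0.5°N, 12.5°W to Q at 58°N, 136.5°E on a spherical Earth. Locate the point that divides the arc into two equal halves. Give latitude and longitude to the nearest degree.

The haversine formula gives a central angle δ ≈ 2.034 rad (116.5°) between the endpoints.
Interpolate at f = 1/2 with slerp weights a = sin((1−f)δ)/sin δ ≈ 0.951, b = sin(fδ)/sin δ ≈ 0.951.
p = a·p₁ + b·p₂ ≈ (0.563, 0.141, 0.815); φ = arcsin(p_z) ≈ 54.54°, λ = atan2(p_y, p_x) ≈ 14.07°.

≈ 55°N, 14°E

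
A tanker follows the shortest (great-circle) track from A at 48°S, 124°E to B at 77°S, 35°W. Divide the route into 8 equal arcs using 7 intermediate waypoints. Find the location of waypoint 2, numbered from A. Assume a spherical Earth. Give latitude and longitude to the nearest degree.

Convert each endpoint to a unit vector on the sphere (x = cos φ cos λ, y = cos φ sin λ, z = sin φ).
The central angle between the endpoints is δ = arccos(p₁·p₂) ≈ 0.948 rad (54.3°).
Interpolate at f = 2/8 with slerp weights a = sin((1−f)δ)/sin δ ≈ 0.803, b = sin(fδ)/sin δ ≈ 0.289.
p = a·p₁ + b·p₂ ≈ (-0.247, 0.408, -0.879); φ = arcsin(p_z) ≈ -61.48°, λ = atan2(p_y, p_x) ≈ 121.20°.

≈ 61°S, 121°E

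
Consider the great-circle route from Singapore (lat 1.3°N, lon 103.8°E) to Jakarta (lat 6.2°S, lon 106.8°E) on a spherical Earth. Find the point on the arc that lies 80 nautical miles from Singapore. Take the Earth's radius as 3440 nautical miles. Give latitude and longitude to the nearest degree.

Write both endpoints as unit vectors p₁, p₂ with components (cos φ cos λ, cos φ sin λ, sin φ).
The central angle between the endpoints is δ = arccos(p₁·p₂) ≈ 0.141 rad (8.1°). The total great-circle distance is δ·R ≈ 0.141 × 3440 ≈ 485 nmi, so the target fraction is f = 80/485 ≈ 0.165.
Interpolate at f ≈ 0.165 with slerp weights a = sin((1−f)δ)/sin δ ≈ 0.836, b = sin(fδ)/sin δ ≈ 0.166.
p = a·p₁ + b·p₂ ≈ (-0.247, 0.969, 0.001); φ = arcsin(p_z) ≈ 0.06°, λ = atan2(p_y, p_x) ≈ 104.29°.

≈ lat 0°N, lon 104°E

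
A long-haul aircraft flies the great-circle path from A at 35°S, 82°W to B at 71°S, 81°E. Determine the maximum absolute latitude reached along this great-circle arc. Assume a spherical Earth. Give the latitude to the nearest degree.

The great circle lies in the plane with unit normal n̂ = (p₁ × p₂)/|p₁ × p₂|.
Here n̂_z ≈ +0.081; the vertex latitude is φ_max = arccos|n̂_z| ≈ 85.3°.
Check via Clairaut: cos φ_max = |cos φ₁| · sin C = cos(35.0°)·sin(174.3°) ≈ 0.081, again giving ≈ 85.3°.

≈ 85°S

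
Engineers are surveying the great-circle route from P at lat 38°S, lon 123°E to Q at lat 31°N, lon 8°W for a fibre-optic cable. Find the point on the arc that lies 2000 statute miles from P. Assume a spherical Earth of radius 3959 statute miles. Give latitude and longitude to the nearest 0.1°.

≈ lat 30.2°S, lon 89.1°E

The haversine formula gives a central angle δ ≈ 2.434 rad (139.5°) between the endpoints. The total great-circle distance is δ·R ≈ 2.434 × 3959 ≈ 9638 mi, so the target fraction is f = 2000/9638 ≈ 0.208.
Interpolate at f ≈ 0.208 with slerp weights a = sin((1−f)δ)/sin δ ≈ 1.441, b = sin(fδ)/sin δ ≈ 0.745.
p = a·p₁ + b·p₂ ≈ (0.014, 0.864, -0.504); φ = arcsin(p_z) ≈ -30.25°, λ = atan2(p_y, p_x) ≈ 89.09°.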